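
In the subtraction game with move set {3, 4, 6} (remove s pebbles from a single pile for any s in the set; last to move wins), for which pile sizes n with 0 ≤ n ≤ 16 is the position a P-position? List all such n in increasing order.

0, 1, 2, 9, 10, 11

Compute g(0), g(1), … for moves {3, 4, 6}:
k:     0  1  2  3  4  5  6  7  8  9 10 11 12 13 14 15 16
g(k):  0  0  0  1  1  1  2  2  2  0  0  0  1  1  1  2  2
The P-positions (g = 0) in 0..16 are 0, 1, 2, 9, 10, 11.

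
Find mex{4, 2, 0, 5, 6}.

1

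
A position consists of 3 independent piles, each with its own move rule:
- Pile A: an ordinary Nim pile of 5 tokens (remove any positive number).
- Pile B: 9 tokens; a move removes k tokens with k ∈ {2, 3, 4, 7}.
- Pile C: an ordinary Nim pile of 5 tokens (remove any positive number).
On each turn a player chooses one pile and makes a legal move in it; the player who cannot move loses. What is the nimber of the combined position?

4

Pile A is a plain Nim pile of size 5, so its Grundy value is 5.
For pile B, compute g(0), g(1), … with moves {2, 3, 4, 7}:
g(0) = mex{} = 0
g(1) = mex{} = 0
g(2) = mex{0} = 1
g(3) = mex{0} = 1
g(4) = mex{0,1} = 2
g(5) = mex{0,1} = 2
g(6) = mex{1,2} = 0
g(7) = mex{0,1,2} = 3
g(8) = mex{0,2} = 1
g(9) = mex{0,1,2,3} = 4
So g(9) = 4.
Pile C is a plain Nim pile of size 5, so its Grundy value is 5.
By the Sprague-Grundy theorem, the Grundy value of a sum of independent games is the XOR of the component values.
Combined value = 5 XOR 4 XOR 5 = 4.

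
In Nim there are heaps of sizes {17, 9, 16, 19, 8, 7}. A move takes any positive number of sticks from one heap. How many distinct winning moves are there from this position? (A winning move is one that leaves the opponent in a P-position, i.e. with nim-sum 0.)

3

Nim-sum: 17 XOR 9 XOR 16 XOR 19 XOR 8 XOR 7 = 20.
The overall nim-sum is X = 20. A heap of size p has a winning move iff p XOR X < p (reduce it to p XOR X).
  17: 17 XOR 20 = 5 < 17 — winning move (to 5).
  9: 9 XOR 20 = 29 ≥ 9 — no move.
  16: 16 XOR 20 = 4 < 16 — winning move (to 4).
  19: 19 XOR 20 = 7 < 19 — winning move (to 7).
  8: 8 XOR 20 = 28 ≥ 8 — no move.
  7: 7 XOR 20 = 19 ≥ 7 — no move.
That gives 3 winning moves.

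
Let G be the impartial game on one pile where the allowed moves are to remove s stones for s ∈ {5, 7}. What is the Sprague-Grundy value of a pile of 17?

1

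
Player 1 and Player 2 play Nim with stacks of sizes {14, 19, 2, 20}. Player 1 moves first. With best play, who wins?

Compute the nim-sum pairwise:
14 ⊕ 19 = 29
29 ⊕ 2 = 31
31 ⊕ 20 = 11
The nim-sum is 11 ≠ 0, so this is an N-position: the player to move can win; Player 1 has a winning move.

Player 1 wins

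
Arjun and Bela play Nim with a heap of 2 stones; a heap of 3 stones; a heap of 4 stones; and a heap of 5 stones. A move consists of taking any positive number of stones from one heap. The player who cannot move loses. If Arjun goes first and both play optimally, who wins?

Bela wins

Nim-sum: 2 ⊕ 3 ⊕ 4 ⊕ 5 = 0.
The nim-sum is 0, so this is a P-position: the player to move is in a losing position under optimal play; Arjun is about to move from it and so loses — Bela wins.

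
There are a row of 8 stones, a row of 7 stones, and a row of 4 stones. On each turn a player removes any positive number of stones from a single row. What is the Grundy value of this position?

Compute the nim-sum pairwise:
8 XOR 7 = 15
15 XOR 4 = 11

11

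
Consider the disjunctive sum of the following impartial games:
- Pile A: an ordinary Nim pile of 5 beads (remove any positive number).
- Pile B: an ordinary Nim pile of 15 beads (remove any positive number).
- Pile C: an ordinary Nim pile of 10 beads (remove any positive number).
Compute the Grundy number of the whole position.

0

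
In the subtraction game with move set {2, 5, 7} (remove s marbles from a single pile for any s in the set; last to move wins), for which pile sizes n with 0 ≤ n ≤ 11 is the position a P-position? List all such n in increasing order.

0, 1, 4, 10

Grundy values for subtraction set {2, 5, 7}:
g(0) = mex{} = 0
g(1) = mex{} = 0
g(2) = mex{0} = 1
g(3) = mex{0} = 1
g(4) = mex{1} = 0
g(5) = mex{0,1} = 2
g(6) = mex{0} = 1
g(7) = mex{0,1,2} = 3
g(8) = mex{0,1} = 2
g(9) = mex{0,1,3} = 2
g(10) = mex{1,2} = 0
g(11) = mex{0,1,2} = 3
The P-positions (g = 0) in 0..11 are 0, 1, 4, 10.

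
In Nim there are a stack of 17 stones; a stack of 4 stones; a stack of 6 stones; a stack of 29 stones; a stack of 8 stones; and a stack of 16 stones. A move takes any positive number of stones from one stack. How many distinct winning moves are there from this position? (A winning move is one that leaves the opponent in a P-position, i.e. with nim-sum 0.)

Nim-sum: 17 ⊕ 4 ⊕ 6 ⊕ 29 ⊕ 8 ⊕ 16 = 22.
The overall nim-sum is X = 22. A stack of size p has a winning move iff p XOR X < p (reduce it to p XOR X).
  17: 17 XOR 22 = 7 < 17 — winning move (to 7).
  4: 4 XOR 22 = 18 ≥ 4 — no move.
  6: 6 XOR 22 = 16 ≥ 6 — no move.
  29: 29 XOR 22 = 11 < 29 — winning move (to 11).
  8: 8 XOR 22 = 30 ≥ 8 — no move.
  16: 16 XOR 22 = 6 < 16 — winning move (to 6).
That gives 3 winning moves.

3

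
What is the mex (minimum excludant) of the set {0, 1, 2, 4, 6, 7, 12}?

3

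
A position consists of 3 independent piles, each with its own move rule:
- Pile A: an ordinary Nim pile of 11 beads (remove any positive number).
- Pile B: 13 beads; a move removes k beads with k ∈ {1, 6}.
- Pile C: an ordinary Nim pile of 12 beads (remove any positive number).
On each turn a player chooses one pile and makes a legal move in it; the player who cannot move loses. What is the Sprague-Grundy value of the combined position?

5

Pile A is a plain Nim pile of size 11, so its Grundy value is 11.
Build the Grundy sequence for pile B with g(k) = mex{g(k−s) : s ∈ {1, 6}, s ≤ k}:
k:     0  1  2  3  4  5  6  7  8  9 10 11 12 13
g(k):  0  1  0  1  0  1  2  0  1  0  1  0  1  2
So g(13) = 2.
Pile C is a plain Nim pile of size 12, so its Grundy value is 12.
The value of a disjunctive sum is the nim-sum of the parts.
Combined value = 11 ⊕ 2 ⊕ 12 = 5.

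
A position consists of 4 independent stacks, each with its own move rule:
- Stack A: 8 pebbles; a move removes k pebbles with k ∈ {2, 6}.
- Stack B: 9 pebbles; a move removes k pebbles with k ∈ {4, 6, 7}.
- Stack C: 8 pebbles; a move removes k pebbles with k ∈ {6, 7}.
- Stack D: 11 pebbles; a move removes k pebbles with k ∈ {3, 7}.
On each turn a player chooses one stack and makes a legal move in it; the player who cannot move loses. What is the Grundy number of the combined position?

3

Build the Grundy sequence for stack A with g(k) = mex{g(k−s) : s ∈ {2, 6}, s ≤ k}:
g(0) = mex{} = 0
g(1) = mex{} = 0
g(2) = mex{0} = 1
g(3) = mex{0} = 1
g(4) = mex{1} = 0
g(5) = mex{1} = 0
g(6) = mex{0} = 1
g(7) = mex{0} = 1
g(8) = mex{1} = 0
So g(8) = 0.
Build the Grundy sequence for stack B with g(k) = mex{g(k−s) : s ∈ {4, 6, 7}, s ≤ k}:
g(0) = mex{} = 0
g(1) = mex{} = 0
g(2) = mex{} = 0
g(3) = mex{} = 0
g(4) = mex{0} = 1
g(5) = mex{0} = 1
g(6) = mex{0} = 1
g(7) = mex{0} = 1
g(8) = mex{0,1} = 2
g(9) = mex{0,1} = 2
So g(9) = 2.
Grundy values for stack C (subtraction set {6, 7}):
g(0) = mex{} = 0
g(1) = mex{} = 0
g(2) = mex{} = 0
g(3) = mex{} = 0
g(4) = mex{} = 0
g(5) = mex{} = 0
g(6) = mex{0} = 1
g(7) = mex{0} = 1
g(8) = mex{0} = 1
So g(8) = 1.
Build the Grundy sequence for stack D with g(k) = mex{g(k−s) : s ∈ {3, 7}, s ≤ k}:
k:     0  1  2  3  4  5  6  7  8  9 10 11
g(k):  0  0  0  1  1  1  0  2  2  1  0  0
So g(11) = 0.
The value of a disjunctive sum is the nim-sum of the parts.
Combined value = 0 ⊕ 2 ⊕ 1 ⊕ 0 = 3.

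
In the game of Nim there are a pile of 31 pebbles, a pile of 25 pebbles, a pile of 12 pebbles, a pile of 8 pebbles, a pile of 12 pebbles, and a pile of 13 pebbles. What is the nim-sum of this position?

Compute the nim-sum pairwise:
31 ^ 25 = 6
6 ^ 12 = 10
10 ^ 8 = 2
2 ^ 12 = 14
14 ^ 13 = 3

3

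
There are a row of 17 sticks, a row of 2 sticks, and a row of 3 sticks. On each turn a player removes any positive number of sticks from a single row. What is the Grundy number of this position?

Nim-sum: 17 ^ 2 ^ 3 = 16.

16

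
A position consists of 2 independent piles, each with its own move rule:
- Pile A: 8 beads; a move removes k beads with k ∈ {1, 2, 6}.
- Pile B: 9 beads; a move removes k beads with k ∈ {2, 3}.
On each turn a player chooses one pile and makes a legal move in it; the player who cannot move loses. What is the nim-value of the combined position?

Build the Grundy sequence for pile A with g(k) = mex{g(k−s) : s ∈ {1, 2, 6}, s ≤ k}:
g(0) = mex{} = 0
g(1) = mex{0} = 1
g(2) = mex{0,1} = 2
g(3) = mex{1,2} = 0
g(4) = mex{0,2} = 1
g(5) = mex{0,1} = 2
g(6) = mex{0,1,2} = 3
g(7) = mex{1,2,3} = 0
g(8) = mex{0,2,3} = 1
So g(8) = 1.
For pile B, compute g(0), g(1), … with moves {2, 3}:
k:     0  1  2  3  4  5  6  7  8  9
g(k):  0  0  1  1  2  0  0  1  1  2
So g(9) = 2.
The value of a disjunctive sum is the nim-sum of the parts.
Combined value = 1 XOR 2 = 3.

3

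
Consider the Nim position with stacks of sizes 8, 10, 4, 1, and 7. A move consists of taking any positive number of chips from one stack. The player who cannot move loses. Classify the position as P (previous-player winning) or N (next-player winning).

Compute the nim-sum pairwise:
8 XOR 10 = 2
2 XOR 4 = 6
6 XOR 1 = 7
7 XOR 7 = 0
The nim-sum is 0, so this is a P-position: the player to move is in a losing position under optimal play.

P-position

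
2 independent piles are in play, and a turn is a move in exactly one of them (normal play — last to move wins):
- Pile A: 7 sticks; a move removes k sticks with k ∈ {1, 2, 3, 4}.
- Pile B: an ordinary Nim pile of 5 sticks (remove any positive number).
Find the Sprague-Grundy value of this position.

7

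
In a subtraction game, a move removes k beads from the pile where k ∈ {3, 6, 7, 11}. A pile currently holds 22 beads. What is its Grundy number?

1

Grundy values for subtraction set {3, 6, 7, 11}:
k:     0  1  2  3  4  5  6  7  8  9 10 11 12 13 14 15 16 17 18 19 20 21 22
g(k):  0  0  0  1  1  1  2  2  2  3  0  3  4  1  0  0  2  1  1  0  2  2  1
So g(22) = 1.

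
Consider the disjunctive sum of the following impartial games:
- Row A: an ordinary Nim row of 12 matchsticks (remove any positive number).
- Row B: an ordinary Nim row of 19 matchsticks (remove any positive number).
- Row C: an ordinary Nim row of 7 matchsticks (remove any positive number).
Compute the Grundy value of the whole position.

Row A is a plain Nim row of size 12, so its Grundy value is 12.
Row B is a plain Nim row of size 19, so its Grundy value is 19.
Row C is a plain Nim row of size 7, so its Grundy value is 7.
By the Sprague-Grundy theorem, the Grundy value of a sum of independent games is the XOR of the component values.
Combined value = 12 ⊕ 19 ⊕ 7 = 24.

24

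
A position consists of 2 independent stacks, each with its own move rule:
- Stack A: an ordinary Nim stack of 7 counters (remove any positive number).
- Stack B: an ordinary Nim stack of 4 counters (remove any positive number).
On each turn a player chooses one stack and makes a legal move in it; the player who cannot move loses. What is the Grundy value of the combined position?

3

Stack A is a plain Nim stack of size 7, so its Grundy value is 7.
Stack B is a plain Nim stack of size 4, so its Grundy value is 4.
By the Sprague-Grundy theorem, the Grundy value of a sum of independent games is the XOR of the component values.
Combined value = 7 ⊕ 4 = 3.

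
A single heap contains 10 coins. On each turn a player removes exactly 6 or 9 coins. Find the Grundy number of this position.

Compute g(0), g(1), … for moves {6, 9}:
k:     0  1  2  3  4  5  6  7  8  9 10
g(k):  0  0  0  0  0  0  1  1  1  1  1
So g(10) = 1.

1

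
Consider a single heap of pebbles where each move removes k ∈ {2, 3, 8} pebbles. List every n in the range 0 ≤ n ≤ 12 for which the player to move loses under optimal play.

0, 1, 5, 6, 10, 11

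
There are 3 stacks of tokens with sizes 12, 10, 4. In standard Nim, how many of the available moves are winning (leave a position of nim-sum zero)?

1

Nim-sum: 12 XOR 10 XOR 4 = 2.
The overall nim-sum is X = 2. A stack of size p has a winning move iff p XOR X < p (reduce it to p XOR X).
  12: 12 XOR 2 = 14 ≥ 12 — no move.
  10: 10 XOR 2 = 8 < 10 — winning move (to 8).
  4: 4 XOR 2 = 6 ≥ 4 — no move.
That gives 1 winning move.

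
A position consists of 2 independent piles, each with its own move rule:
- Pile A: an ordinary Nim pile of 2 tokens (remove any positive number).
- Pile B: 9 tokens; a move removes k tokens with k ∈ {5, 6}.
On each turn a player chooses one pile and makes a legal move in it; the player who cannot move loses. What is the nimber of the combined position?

Pile A is a plain Nim pile of size 2, so its Grundy value is 2.
Build the Grundy sequence for pile B with g(k) = mex{g(k−s) : s ∈ {5, 6}, s ≤ k}:
k:     0  1  2  3  4  5  6  7  8  9
g(k):  0  0  0  0  0  1  1  1  1  1
So g(9) = 1.
The value of a disjunctive sum is the nim-sum of the parts.
Combined value = 2 XOR 1 = 3.

3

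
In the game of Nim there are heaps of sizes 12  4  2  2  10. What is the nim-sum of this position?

Write each in binary and XOR column by column:
  1100  (12)
  0100  (4)
  0010  (2)
  0010  (2)
  1010  (10)
  ----
  0010  (2)

2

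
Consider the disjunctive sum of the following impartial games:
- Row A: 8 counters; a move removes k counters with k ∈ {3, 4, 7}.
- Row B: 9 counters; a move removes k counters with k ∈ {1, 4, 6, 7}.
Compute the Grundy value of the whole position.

Build the Grundy sequence for row A with g(k) = mex{g(k−s) : s ∈ {3, 4, 7}, s ≤ k}:
g(0) = mex{} = 0
g(1) = mex{} = 0
g(2) = mex{} = 0
g(3) = mex{0} = 1
g(4) = mex{0} = 1
g(5) = mex{0} = 1
g(6) = mex{0,1} = 2
g(7) = mex{0,1} = 2
g(8) = mex{0,1} = 2
So g(8) = 2.
Build the Grundy sequence for row B with g(k) = mex{g(k−s) : s ∈ {1, 4, 6, 7}, s ≤ k}:
k:     0  1  2  3  4  5  6  7  8  9
g(k):  0  1  0  1  2  0  1  2  3  2
So g(9) = 2.
The value of a disjunctive sum is the nim-sum of the parts.
Combined value = 2 ⊕ 2 = 0.

0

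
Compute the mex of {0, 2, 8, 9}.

0 is in the set but 1 is not, so the mex is 1.

1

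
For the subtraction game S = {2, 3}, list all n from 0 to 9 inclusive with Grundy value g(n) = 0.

0, 1, 5, 6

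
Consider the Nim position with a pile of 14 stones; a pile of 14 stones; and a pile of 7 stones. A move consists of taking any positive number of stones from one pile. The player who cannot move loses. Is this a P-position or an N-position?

In binary:
  1110  (14)
  1110  (14)
  0111  (7)
  ----
  0111  (7)
The nim-sum is 7 ≠ 0, so this is an N-position: the player to move can win.

N-position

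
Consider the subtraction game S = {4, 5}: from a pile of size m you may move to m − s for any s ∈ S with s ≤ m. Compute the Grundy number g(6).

1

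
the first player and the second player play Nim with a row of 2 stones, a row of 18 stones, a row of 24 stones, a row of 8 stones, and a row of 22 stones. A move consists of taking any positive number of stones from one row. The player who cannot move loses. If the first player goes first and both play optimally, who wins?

the first player wins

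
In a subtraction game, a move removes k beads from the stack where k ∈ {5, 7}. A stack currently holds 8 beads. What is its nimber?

1

Compute g(0), g(1), … for moves {5, 7}:
g(0) = mex{} = 0
g(1) = mex{} = 0
g(2) = mex{} = 0
g(3) = mex{} = 0
g(4) = mex{} = 0
g(5) = mex{0} = 1
g(6) = mex{0} = 1
g(7) = mex{0} = 1
g(8) = mex{0} = 1
So g(8) = 1.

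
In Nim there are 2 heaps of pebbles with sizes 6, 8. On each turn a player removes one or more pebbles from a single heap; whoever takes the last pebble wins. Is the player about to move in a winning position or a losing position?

Write each in binary and XOR column by column:
  0110  (6)
  1000  (8)
  ----
  1110  (14)
The nim-sum is 14 ≠ 0, so this is an N-position: the player to move can win.

Winning position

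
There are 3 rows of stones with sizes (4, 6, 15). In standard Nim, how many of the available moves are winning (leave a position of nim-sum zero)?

Nim-sum: 4 XOR 6 XOR 15 = 13.
The overall nim-sum is X = 13. A row of size p has a winning move iff p XOR X < p (reduce it to p XOR X).
  4: 4 XOR 13 = 9 ≥ 4 — no move.
  6: 6 XOR 13 = 11 ≥ 6 — no move.
  15: 15 XOR 13 = 2 < 15 — winning move (to 2).
That gives 1 winning move.

1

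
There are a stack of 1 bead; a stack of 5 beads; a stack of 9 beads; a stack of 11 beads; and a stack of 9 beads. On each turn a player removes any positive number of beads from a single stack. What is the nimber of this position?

15

Compute the nim-sum pairwise:
1 ⊕ 5 = 4
4 ⊕ 9 = 13
13 ⊕ 11 = 6
6 ⊕ 9 = 15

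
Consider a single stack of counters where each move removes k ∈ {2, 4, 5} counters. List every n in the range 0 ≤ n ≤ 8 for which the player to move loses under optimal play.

0, 1, 7, 8

Build the Grundy sequence with g(k) = mex{g(k−s) : s ∈ {2, 4, 5}, s ≤ k}:
k:     0  1  2  3  4  5  6  7  8
g(k):  0  0  1  1  2  2  3  0  0
The P-positions (g = 0) in 0..8 are 0, 1, 7, 8.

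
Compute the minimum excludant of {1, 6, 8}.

0 is not in the set, so the mex is 0.

0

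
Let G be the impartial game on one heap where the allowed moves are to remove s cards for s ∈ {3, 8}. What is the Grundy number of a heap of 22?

Build the Grundy sequence with g(k) = mex{g(k−s) : s ∈ {3, 8}, s ≤ k}:
k:     0  1  2  3  4  5  6  7  8  9 10 11 12 13 14 15 16 17 18 19 20 21 22
g(k):  0  0  0  1  1  1  0  0  2  1  1  0  0  0  1  1  1  0  0  2  1  1  0
So g(22) = 0.

0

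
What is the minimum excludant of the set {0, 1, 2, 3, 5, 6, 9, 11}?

4

The values 0, 1, 2, 3 are all present; 4 is the first non-negative integer missing from the set.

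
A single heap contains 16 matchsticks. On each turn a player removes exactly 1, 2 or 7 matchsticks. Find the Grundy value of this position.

1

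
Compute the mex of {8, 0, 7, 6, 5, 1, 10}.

2

The values 0, 1 are all present; 2 is the first non-negative integer missing from the set.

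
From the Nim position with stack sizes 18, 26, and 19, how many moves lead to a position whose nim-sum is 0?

3

Bitwise XOR of the heap sizes:
  10010  (18)
  11010  (26)
  10011  (19)
  -----
  11011  (27)
The overall nim-sum is X = 27. A stack of size p has a winning move iff p XOR X < p (reduce it to p XOR X).
  18: 18 XOR 27 = 9 < 18 — winning move (to 9).
  26: 26 XOR 27 = 1 < 26 — winning move (to 1).
  19: 19 XOR 27 = 8 < 19 — winning move (to 8).
That gives 3 winning moves.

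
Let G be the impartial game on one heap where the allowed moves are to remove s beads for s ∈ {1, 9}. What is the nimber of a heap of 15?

Grundy values for subtraction set {1, 9}:
k:     0  1  2  3  4  5  6  7  8  9 10 11 12 13 14 15
g(k):  0  1  0  1  0  1  0  1  0  1  0  1  0  1  0  1
So g(15) = 1.

1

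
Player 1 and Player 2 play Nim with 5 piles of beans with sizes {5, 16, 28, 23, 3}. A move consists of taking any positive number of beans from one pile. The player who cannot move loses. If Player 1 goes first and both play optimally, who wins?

Write each in binary and XOR column by column:
  00101  (5)
  10000  (16)
  11100  (28)
  10111  (23)
  00011  (3)
  -----
  11101  (29)
The nim-sum is 29 ≠ 0, so this is an N-position: the player to move can win; Player 1 has a winning move.

Player 1 wins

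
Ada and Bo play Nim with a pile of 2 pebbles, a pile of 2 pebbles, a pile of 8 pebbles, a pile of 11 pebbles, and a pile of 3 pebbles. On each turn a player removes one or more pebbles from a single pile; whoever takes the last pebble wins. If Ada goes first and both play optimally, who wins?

Nim-sum: 2 ^ 2 ^ 8 ^ 11 ^ 3 = 0.
The nim-sum is 0, so this is a P-position: the player to move is in a losing position under optimal play; Ada is about to move from it and so loses — Bo wins.

Bo wins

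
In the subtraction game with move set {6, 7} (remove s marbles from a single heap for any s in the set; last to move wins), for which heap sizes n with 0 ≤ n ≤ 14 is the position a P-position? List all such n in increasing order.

Grundy values for subtraction set {6, 7}:
k:     0  1  2  3  4  5  6  7  8  9 10 11 12 13 14
g(k):  0  0  0  0  0  0  1  1  1  1  1  1  2  0  0
The P-positions (g = 0) in 0..14 are 0, 1, 2, 3, 4, 5, 13, 14.

0, 1, 2, 3, 4, 5, 13, 14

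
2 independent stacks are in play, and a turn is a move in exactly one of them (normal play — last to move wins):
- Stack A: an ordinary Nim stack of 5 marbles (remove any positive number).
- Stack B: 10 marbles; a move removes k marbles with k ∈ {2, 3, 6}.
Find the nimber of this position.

Stack A is a plain Nim stack of size 5, so its Grundy value is 5.
Build the Grundy sequence for stack B with g(k) = mex{g(k−s) : s ∈ {2, 3, 6}, s ≤ k}:
k:     0  1  2  3  4  5  6  7  8  9 10
g(k):  0  0  1  1  2  0  3  1  2  0  0
So g(10) = 0.
The value of a disjunctive sum is the nim-sum of the parts.
Combined value = 5 XOR 0 = 5.

5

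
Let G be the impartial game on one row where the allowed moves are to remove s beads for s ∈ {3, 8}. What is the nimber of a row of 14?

Grundy values for subtraction set {3, 8}:
g(0) = mex{} = 0
g(1) = mex{} = 0
g(2) = mex{} = 0
g(3) = mex{0} = 1
g(4) = mex{0} = 1
g(5) = mex{0} = 1
g(6) = mex{1} = 0
g(7) = mex{1} = 0
g(8) = mex{0,1} = 2
g(9) = mex{0} = 1
g(10) = mex{0} = 1
g(11) = mex{1,2} = 0
g(12) = mex{1} = 0
g(13) = mex{1} = 0
g(14) = mex{0} = 1
So g(14) = 1.

1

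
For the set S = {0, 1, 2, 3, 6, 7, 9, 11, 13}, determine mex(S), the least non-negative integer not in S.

4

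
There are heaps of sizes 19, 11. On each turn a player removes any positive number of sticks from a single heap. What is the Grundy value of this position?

Compute the nim-sum pairwise:
19 ⊕ 11 = 24

24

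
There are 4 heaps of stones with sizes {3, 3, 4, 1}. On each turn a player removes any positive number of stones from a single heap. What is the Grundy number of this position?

5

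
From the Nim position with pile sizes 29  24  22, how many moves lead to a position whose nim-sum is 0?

Compute the nim-sum pairwise:
29 ⊕ 24 = 5
5 ⊕ 22 = 19
The overall nim-sum is X = 19. A pile of size p has a winning move iff p XOR X < p (reduce it to p XOR X).
  29: 29 XOR 19 = 14 < 29 — winning move (to 14).
  24: 24 XOR 19 = 11 < 24 — winning move (to 11).
  22: 22 XOR 19 = 5 < 22 — winning move (to 5).
That gives 3 winning moves.

3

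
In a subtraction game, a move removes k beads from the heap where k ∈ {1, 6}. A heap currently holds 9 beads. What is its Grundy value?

Grundy values for subtraction set {1, 6}:
g(0) = mex{} = 0
g(1) = mex{0} = 1
g(2) = mex{1} = 0
g(3) = mex{0} = 1
g(4) = mex{1} = 0
g(5) = mex{0} = 1
g(6) = mex{0,1} = 2
g(7) = mex{1,2} = 0
g(8) = mex{0} = 1
g(9) = mex{1} = 0
So g(9) = 0.

0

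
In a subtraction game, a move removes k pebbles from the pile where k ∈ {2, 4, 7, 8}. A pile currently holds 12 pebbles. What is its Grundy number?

0

Grundy values for subtraction set {2, 4, 7, 8}:
g(0) = mex{} = 0
g(1) = mex{} = 0
g(2) = mex{0} = 1
g(3) = mex{0} = 1
g(4) = mex{0,1} = 2
g(5) = mex{0,1} = 2
g(6) = mex{1,2} = 0
g(7) = mex{0,1,2} = 3
g(8) = mex{0,2} = 1
g(9) = mex{0,1,2,3} = 4
g(10) = mex{0,1} = 2
g(11) = mex{1,2,3,4} = 0
g(12) = mex{1,2} = 0
So g(12) = 0.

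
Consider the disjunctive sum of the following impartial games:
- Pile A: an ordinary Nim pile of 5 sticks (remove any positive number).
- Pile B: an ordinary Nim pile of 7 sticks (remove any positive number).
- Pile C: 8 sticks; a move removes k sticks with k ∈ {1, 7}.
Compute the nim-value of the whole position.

2

Pile A is a plain Nim pile of size 5, so its Grundy value is 5.
Pile B is a plain Nim pile of size 7, so its Grundy value is 7.
Grundy values for pile C (subtraction set {1, 7}):
g(0) = mex{} = 0
g(1) = mex{0} = 1
g(2) = mex{1} = 0
g(3) = mex{0} = 1
g(4) = mex{1} = 0
g(5) = mex{0} = 1
g(6) = mex{1} = 0
g(7) = mex{0} = 1
g(8) = mex{1} = 0
So g(8) = 0.
The value of a disjunctive sum is the nim-sum of the parts.
Combined value = 5 ⊕ 7 ⊕ 0 = 2.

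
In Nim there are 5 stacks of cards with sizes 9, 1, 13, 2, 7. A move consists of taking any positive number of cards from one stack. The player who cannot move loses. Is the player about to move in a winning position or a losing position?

Losing position

Compute the nim-sum pairwise:
9 XOR 1 = 8
8 XOR 13 = 5
5 XOR 2 = 7
7 XOR 7 = 0
The nim-sum is 0, so this is a P-position: the player to move is in a losing position under optimal play.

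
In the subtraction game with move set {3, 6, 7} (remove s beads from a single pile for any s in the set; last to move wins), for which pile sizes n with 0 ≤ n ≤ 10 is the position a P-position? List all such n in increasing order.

0, 1, 2, 10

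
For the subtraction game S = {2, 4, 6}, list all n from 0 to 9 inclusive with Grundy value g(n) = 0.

Build the Grundy sequence with g(k) = mex{g(k−s) : s ∈ {2, 4, 6}, s ≤ k}:
k:     0  1  2  3  4  5  6  7  8  9
g(k):  0  0  1  1  2  2  3  3  0  0
The P-positions (g = 0) in 0..9 are 0, 1, 8, 9.

0, 1, 8, 9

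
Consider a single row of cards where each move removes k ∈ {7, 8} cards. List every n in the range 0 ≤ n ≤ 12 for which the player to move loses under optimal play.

Grundy values for subtraction set {7, 8}:
g(0) = mex{} = 0
g(1) = mex{} = 0
g(2) = mex{} = 0
g(3) = mex{} = 0
g(4) = mex{} = 0
g(5) = mex{} = 0
g(6) = mex{} = 0
g(7) = mex{0} = 1
g(8) = mex{0} = 1
g(9) = mex{0} = 1
g(10) = mex{0} = 1
g(11) = mex{0} = 1
g(12) = mex{0} = 1
The P-positions (g = 0) in 0..12 are 0, 1, 2, 3, 4, 5, 6.

0, 1, 2, 3, 4, 5, 6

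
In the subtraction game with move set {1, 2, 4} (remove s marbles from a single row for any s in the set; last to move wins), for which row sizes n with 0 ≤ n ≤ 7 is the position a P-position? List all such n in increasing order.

0, 3, 6

Build the Grundy sequence with g(k) = mex{g(k−s) : s ∈ {1, 2, 4}, s ≤ k}:
g(0) = mex{} = 0
g(1) = mex{0} = 1
g(2) = mex{0,1} = 2
g(3) = mex{1,2} = 0
g(4) = mex{0,2} = 1
g(5) = mex{0,1} = 2
g(6) = mex{1,2} = 0
g(7) = mex{0,2} = 1
The P-positions (g = 0) in 0..7 are 0, 3, 6.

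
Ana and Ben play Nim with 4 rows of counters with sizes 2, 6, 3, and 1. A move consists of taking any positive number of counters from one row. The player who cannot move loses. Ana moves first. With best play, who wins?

Ana wins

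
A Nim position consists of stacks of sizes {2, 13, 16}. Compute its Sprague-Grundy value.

31

Bitwise XOR of the heap sizes:
  00010  (2)
  01101  (13)
  10000  (16)
  -----
  11111  (31)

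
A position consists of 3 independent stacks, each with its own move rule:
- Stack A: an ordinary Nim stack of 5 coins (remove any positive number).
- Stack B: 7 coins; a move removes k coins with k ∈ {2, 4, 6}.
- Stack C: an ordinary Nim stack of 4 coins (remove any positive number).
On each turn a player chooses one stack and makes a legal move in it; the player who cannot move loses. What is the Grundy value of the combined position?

Stack A is a plain Nim stack of size 5, so its Grundy value is 5.
Grundy values for stack B (subtraction set {2, 4, 6}):
k:     0  1  2  3  4  5  6  7
g(k):  0  0  1  1  2  2  3  3
So g(7) = 3.
Stack C is a plain Nim stack of size 4, so its Grundy value is 4.
By the Sprague-Grundy theorem, the Grundy value of a sum of independent games is the XOR of the component values.
Combined value = 5 ⊕ 3 ⊕ 4 = 2.

2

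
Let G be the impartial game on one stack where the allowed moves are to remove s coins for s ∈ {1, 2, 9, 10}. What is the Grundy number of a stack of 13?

Compute g(0), g(1), … for moves {1, 2, 9, 10}:
g(0) = mex{} = 0
g(1) = mex{0} = 1
g(2) = mex{0,1} = 2
g(3) = mex{1,2} = 0
g(4) = mex{0,2} = 1
g(5) = mex{0,1} = 2
g(6) = mex{1,2} = 0
g(7) = mex{0,2} = 1
g(8) = mex{0,1} = 2
g(9) = mex{0,1,2} = 3
g(10) = mex{0,1,2,3} = 4
g(11) = mex{1,2,3,4} = 0
g(12) = mex{0,2,4} = 1
g(13) = mex{0,1} = 2
So g(13) = 2.

2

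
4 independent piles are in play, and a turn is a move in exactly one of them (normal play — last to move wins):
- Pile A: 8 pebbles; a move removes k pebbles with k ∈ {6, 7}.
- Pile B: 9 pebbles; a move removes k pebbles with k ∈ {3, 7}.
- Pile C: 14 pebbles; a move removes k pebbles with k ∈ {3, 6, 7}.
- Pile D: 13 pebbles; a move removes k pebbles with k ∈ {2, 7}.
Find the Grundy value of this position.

For pile A, compute g(0), g(1), … with moves {6, 7}:
g(0) = mex{} = 0
g(1) = mex{} = 0
g(2) = mex{} = 0
g(3) = mex{} = 0
g(4) = mex{} = 0
g(5) = mex{} = 0
g(6) = mex{0} = 1
g(7) = mex{0} = 1
g(8) = mex{0} = 1
So g(8) = 1.
Grundy values for pile B (subtraction set {3, 7}):
g(0) = mex{} = 0
g(1) = mex{} = 0
g(2) = mex{} = 0
g(3) = mex{0} = 1
g(4) = mex{0} = 1
g(5) = mex{0} = 1
g(6) = mex{1} = 0
g(7) = mex{0,1} = 2
g(8) = mex{0,1} = 2
g(9) = mex{0} = 1
So g(9) = 1.
Grundy values for pile C (subtraction set {3, 6, 7}):
k:     0  1  2  3  4  5  6  7  8  9 10 11 12 13 14
g(k):  0  0  0  1  1  1  2  2  2  3  0  0  0  1  1
So g(14) = 1.
For pile D, compute g(0), g(1), … with moves {2, 7}:
k:     0  1  2  3  4  5  6  7  8  9 10 11 12 13
g(k):  0  0  1  1  0  0  1  1  2  0  0  1  1  0
So g(13) = 0.
By the Sprague-Grundy theorem, the Grundy value of a sum of independent games is the XOR of the component values.
Combined value = 1 ⊕ 1 ⊕ 1 ⊕ 0 = 1.

1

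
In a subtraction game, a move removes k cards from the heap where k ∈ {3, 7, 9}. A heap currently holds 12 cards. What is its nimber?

Build the Grundy sequence with g(k) = mex{g(k−s) : s ∈ {3, 7, 9}, s ≤ k}:
g(0) = mex{} = 0
g(1) = mex{} = 0
g(2) = mex{} = 0
g(3) = mex{0} = 1
g(4) = mex{0} = 1
g(5) = mex{0} = 1
g(6) = mex{1} = 0
g(7) = mex{0,1} = 2
g(8) = mex{0,1} = 2
g(9) = mex{0} = 1
g(10) = mex{0,1,2} = 3
g(11) = mex{0,1,2} = 3
g(12) = mex{1} = 0
So g(12) = 0.

0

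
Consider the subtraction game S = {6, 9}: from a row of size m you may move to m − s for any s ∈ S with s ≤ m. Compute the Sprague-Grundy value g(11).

1

Build the Grundy sequence with g(k) = mex{g(k−s) : s ∈ {6, 9}, s ≤ k}:
g(0) = mex{} = 0
g(1) = mex{} = 0
g(2) = mex{} = 0
g(3) = mex{} = 0
g(4) = mex{} = 0
g(5) = mex{} = 0
g(6) = mex{0} = 1
g(7) = mex{0} = 1
g(8) = mex{0} = 1
g(9) = mex{0} = 1
g(10) = mex{0} = 1
g(11) = mex{0} = 1
So g(11) = 1.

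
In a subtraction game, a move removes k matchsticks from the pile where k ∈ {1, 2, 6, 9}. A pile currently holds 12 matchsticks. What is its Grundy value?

2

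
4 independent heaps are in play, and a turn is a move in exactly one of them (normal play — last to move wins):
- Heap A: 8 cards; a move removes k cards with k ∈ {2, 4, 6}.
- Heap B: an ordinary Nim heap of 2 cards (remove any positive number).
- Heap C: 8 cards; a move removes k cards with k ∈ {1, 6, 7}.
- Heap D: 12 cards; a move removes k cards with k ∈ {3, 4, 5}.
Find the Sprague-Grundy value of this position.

Grundy values for heap A (subtraction set {2, 4, 6}):
k:     0  1  2  3  4  5  6  7  8
g(k):  0  0  1  1  2  2  3  3  0
So g(8) = 0.
Heap B is a plain Nim heap of size 2, so its Grundy value is 2.
Grundy values for heap C (subtraction set {1, 6, 7}):
g(0) = mex{} = 0
g(1) = mex{0} = 1
g(2) = mex{1} = 0
g(3) = mex{0} = 1
g(4) = mex{1} = 0
g(5) = mex{0} = 1
g(6) = mex{0,1} = 2
g(7) = mex{0,1,2} = 3
g(8) = mex{0,1,3} = 2
So g(8) = 2.
Build the Grundy sequence for heap D with g(k) = mex{g(k−s) : s ∈ {3, 4, 5}, s ≤ k}:
k:     0  1  2  3  4  5  6  7  8  9 10 11 12
g(k):  0  0  0  1  1  1  2  2  0  0  0  1  1
So g(12) = 1.
The value of a disjunctive sum is the nim-sum of the parts.
Combined value = 0 XOR 2 XOR 2 XOR 1 = 1.

1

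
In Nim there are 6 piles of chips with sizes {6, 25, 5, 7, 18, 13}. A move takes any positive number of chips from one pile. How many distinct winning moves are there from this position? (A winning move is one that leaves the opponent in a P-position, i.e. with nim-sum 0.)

Compute the nim-sum pairwise:
6 XOR 25 = 31
31 XOR 5 = 26
26 XOR 7 = 29
29 XOR 18 = 15
15 XOR 13 = 2
The overall nim-sum is X = 2. A pile of size p has a winning move iff p XOR X < p (reduce it to p XOR X).
  6: 6 XOR 2 = 4 < 6 — winning move (to 4).
  25: 25 XOR 2 = 27 ≥ 25 — no move.
  5: 5 XOR 2 = 7 ≥ 5 — no move.
  7: 7 XOR 2 = 5 < 7 — winning move (to 5).
  18: 18 XOR 2 = 16 < 18 — winning move (to 16).
  13: 13 XOR 2 = 15 ≥ 13 — no move.
That gives 3 winning moves.

3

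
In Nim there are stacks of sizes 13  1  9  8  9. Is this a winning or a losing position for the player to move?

Winning position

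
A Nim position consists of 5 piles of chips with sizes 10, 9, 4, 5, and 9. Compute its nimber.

Nim-sum: 10 XOR 9 XOR 4 XOR 5 XOR 9 = 11.

11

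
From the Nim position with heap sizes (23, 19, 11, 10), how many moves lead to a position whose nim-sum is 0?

1

Compute the nim-sum pairwise:
23 XOR 19 = 4
4 XOR 11 = 15
15 XOR 10 = 5
The overall nim-sum is X = 5. A heap of size p has a winning move iff p XOR X < p (reduce it to p XOR X).
  23: 23 XOR 5 = 18 < 23 — winning move (to 18).
  19: 19 XOR 5 = 22 ≥ 19 — no move.
  11: 11 XOR 5 = 14 ≥ 11 — no move.
  10: 10 XOR 5 = 15 ≥ 10 — no move.
That gives 1 winning move.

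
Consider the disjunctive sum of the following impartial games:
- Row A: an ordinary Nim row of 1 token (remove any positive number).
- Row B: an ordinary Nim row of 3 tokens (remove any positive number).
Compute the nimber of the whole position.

2

Row A is a plain Nim row of size 1, so its Grundy value is 1.
Row B is a plain Nim row of size 3, so its Grundy value is 3.
The value of a disjunctive sum is the nim-sum of the parts.
Combined value = 1 XOR 3 = 2.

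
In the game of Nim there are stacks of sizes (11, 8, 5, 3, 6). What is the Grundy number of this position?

Compute the nim-sum pairwise:
11 ^ 8 = 3
3 ^ 5 = 6
6 ^ 3 = 5
5 ^ 6 = 3

3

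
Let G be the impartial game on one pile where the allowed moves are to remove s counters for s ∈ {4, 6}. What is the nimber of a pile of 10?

Grundy values for subtraction set {4, 6}:
k:     0  1  2  3  4  5  6  7  8  9 10
g(k):  0  0  0  0  1  1  1  1  2  2  0
So g(10) = 0.

0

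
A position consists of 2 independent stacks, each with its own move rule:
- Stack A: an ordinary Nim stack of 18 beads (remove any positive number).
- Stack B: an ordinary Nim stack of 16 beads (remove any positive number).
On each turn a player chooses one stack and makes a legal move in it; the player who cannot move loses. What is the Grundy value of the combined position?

Stack A is a plain Nim stack of size 18, so its Grundy value is 18.
Stack B is a plain Nim stack of size 16, so its Grundy value is 16.
By the Sprague-Grundy theorem, the Grundy value of a sum of independent games is the XOR of the component values.
Combined value = 18 XOR 16 = 2.

2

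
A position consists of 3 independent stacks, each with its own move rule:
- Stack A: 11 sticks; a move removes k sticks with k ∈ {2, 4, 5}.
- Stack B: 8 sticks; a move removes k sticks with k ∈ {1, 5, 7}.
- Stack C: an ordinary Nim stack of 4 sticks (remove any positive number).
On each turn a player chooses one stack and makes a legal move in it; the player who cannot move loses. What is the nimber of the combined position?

Build the Grundy sequence for stack A with g(k) = mex{g(k−s) : s ∈ {2, 4, 5}, s ≤ k}:
k:     0  1  2  3  4  5  6  7  8  9 10 11
g(k):  0  0  1  1  2  2  3  0  0  1  1  2
So g(11) = 2.
Build the Grundy sequence for stack B with g(k) = mex{g(k−s) : s ∈ {1, 5, 7}, s ≤ k}:
k:     0  1  2  3  4  5  6  7  8
g(k):  0  1  0  1  0  1  0  1  0
So g(8) = 0.
Stack C is a plain Nim stack of size 4, so its Grundy value is 4.
By the Sprague-Grundy theorem, the Grundy value of a sum of independent games is the XOR of the component values.
Combined value = 2 XOR 0 XOR 4 = 6.

6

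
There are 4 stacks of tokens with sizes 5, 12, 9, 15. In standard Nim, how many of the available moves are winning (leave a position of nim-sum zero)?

Bitwise XOR of the heap sizes:
  0101  (5)
  1100  (12)
  1001  (9)
  1111  (15)
  ----
  1111  (15)
The overall nim-sum is X = 15. A stack of size p has a winning move iff p XOR X < p (reduce it to p XOR X).
  5: 5 XOR 15 = 10 ≥ 5 — no move.
  12: 12 XOR 15 = 3 < 12 — winning move (to 3).
  9: 9 XOR 15 = 6 < 9 — winning move (to 6).
  15: 15 XOR 15 = 0 < 15 — winning move (to 0).
That gives 3 winning moves.

3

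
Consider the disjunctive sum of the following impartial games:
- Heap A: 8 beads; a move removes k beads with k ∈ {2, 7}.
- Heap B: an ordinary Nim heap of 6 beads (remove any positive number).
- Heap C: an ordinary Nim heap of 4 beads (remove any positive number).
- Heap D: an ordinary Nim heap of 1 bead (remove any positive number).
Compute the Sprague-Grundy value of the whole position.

1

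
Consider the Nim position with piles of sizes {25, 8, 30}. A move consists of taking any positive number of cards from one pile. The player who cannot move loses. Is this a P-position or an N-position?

N-position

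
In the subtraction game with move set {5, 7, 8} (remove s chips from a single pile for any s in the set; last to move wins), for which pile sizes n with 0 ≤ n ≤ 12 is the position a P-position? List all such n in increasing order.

0, 1, 2, 3, 4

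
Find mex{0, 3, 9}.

1

0 is in the set but 1 is not, so the mex is 1.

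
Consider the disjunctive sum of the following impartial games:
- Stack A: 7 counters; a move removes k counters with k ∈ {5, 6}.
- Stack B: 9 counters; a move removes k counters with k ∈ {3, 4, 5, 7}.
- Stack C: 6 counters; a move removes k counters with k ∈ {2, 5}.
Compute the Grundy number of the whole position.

3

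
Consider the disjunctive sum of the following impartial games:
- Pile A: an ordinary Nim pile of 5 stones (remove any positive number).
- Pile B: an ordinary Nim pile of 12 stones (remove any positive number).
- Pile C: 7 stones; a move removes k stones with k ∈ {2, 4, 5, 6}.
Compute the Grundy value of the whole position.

Pile A is a plain Nim pile of size 5, so its Grundy value is 5.
Pile B is a plain Nim pile of size 12, so its Grundy value is 12.
Grundy values for pile C (subtraction set {2, 4, 5, 6}):
k:     0  1  2  3  4  5  6  7
g(k):  0  0  1  1  2  2  3  3
So g(7) = 3.
By the Sprague-Grundy theorem, the Grundy value of a sum of independent games is the XOR of the component values.
Combined value = 5 ⊕ 12 ⊕ 3 = 10.

10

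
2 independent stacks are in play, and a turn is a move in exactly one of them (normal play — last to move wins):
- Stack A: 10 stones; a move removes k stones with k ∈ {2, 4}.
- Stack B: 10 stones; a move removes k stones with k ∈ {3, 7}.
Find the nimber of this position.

2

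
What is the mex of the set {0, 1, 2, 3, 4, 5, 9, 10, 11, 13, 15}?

The values 0, 1, 2, 3, 4, 5 are all present; 6 is the first non-negative integer missing from the set.

6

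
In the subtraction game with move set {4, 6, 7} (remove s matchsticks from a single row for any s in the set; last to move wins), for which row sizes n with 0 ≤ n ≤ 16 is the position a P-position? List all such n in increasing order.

0, 1, 2, 3, 11, 12, 13, 14

Build the Grundy sequence with g(k) = mex{g(k−s) : s ∈ {4, 6, 7}, s ≤ k}:
k:     0  1  2  3  4  5  6  7  8  9 10 11 12 13 14 15 16
g(k):  0  0  0  0  1  1  1  1  2  2  2  0  0  0  0  1  1
The P-positions (g = 0) in 0..16 are 0, 1, 2, 3, 11, 12, 13, 14.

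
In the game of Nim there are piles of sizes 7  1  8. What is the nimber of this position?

Write each in binary and XOR column by column:
  0111  (7)
  0001  (1)
  1000  (8)
  ----
  1110  (14)

14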